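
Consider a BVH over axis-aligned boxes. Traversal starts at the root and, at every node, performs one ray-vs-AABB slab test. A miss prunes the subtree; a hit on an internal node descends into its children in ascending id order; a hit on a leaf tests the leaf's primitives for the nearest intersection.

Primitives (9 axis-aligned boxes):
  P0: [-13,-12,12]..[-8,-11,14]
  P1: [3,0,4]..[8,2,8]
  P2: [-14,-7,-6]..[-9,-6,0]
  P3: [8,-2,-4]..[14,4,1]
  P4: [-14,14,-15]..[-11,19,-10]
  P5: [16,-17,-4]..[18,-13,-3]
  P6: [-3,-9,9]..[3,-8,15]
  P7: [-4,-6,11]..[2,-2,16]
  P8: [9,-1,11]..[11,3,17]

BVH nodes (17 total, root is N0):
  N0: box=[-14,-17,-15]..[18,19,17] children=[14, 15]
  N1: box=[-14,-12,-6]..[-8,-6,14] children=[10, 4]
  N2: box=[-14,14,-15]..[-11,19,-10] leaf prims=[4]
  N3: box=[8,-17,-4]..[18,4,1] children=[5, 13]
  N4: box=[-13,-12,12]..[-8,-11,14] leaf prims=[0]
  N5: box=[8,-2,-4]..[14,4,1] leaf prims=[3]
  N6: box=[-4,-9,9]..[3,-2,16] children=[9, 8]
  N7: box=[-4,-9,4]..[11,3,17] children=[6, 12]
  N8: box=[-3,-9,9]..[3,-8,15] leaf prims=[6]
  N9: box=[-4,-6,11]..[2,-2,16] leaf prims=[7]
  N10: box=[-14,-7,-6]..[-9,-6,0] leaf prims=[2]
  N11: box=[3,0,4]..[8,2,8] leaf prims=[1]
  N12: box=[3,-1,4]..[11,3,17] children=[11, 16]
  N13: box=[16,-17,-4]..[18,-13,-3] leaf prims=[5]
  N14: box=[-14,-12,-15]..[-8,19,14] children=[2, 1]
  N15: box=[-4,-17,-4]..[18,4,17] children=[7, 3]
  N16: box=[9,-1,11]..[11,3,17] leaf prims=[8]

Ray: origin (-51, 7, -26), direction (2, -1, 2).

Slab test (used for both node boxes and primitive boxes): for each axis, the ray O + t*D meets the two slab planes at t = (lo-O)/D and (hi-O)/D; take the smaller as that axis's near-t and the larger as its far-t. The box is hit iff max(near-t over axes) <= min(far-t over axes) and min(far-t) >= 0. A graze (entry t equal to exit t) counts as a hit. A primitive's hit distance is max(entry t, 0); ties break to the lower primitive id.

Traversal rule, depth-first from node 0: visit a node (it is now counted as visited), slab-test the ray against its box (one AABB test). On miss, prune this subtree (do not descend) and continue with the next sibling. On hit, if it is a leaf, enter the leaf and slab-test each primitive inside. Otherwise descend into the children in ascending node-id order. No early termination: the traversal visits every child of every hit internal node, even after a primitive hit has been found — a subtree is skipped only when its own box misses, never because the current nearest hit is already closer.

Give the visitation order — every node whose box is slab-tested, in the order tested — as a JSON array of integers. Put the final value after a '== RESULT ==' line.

Trace the traversal:
N0 x:[37/2,69/2] y:[-12,24] z:[11/2,43/2] -> hit [37/2,43/2], descend [14, 15]
  N14 x:[37/2,43/2] y:[-12,19] z:[11/2,20] -> hit [37/2,19], descend [1, 2]
    N1 x:[37/2,43/2] y:[13,19] z:[10,20] -> hit [37/2,19], descend [4, 10]
      N4 x:[19,43/2] y:[18,19] z:[19,20] -> hit [19,19] leaf, test {P0@t=19}
      N10 x:[37/2,21] y:[13,14] z:[10,13] -> miss, prune
    N2 x:[37/2,20] y:[-12,-7] z:[11/2,8] -> miss, prune
  N15 x:[47/2,69/2] y:[3,24] z:[11,43/2] -> miss, prune

Summary -> nodes [0, 14, 1, 4, 10, 2, 15]; box-tests=7; leaf-entries=1; first=P0

== RESULT ==
[0, 14, 1, 4, 10, 2, 15]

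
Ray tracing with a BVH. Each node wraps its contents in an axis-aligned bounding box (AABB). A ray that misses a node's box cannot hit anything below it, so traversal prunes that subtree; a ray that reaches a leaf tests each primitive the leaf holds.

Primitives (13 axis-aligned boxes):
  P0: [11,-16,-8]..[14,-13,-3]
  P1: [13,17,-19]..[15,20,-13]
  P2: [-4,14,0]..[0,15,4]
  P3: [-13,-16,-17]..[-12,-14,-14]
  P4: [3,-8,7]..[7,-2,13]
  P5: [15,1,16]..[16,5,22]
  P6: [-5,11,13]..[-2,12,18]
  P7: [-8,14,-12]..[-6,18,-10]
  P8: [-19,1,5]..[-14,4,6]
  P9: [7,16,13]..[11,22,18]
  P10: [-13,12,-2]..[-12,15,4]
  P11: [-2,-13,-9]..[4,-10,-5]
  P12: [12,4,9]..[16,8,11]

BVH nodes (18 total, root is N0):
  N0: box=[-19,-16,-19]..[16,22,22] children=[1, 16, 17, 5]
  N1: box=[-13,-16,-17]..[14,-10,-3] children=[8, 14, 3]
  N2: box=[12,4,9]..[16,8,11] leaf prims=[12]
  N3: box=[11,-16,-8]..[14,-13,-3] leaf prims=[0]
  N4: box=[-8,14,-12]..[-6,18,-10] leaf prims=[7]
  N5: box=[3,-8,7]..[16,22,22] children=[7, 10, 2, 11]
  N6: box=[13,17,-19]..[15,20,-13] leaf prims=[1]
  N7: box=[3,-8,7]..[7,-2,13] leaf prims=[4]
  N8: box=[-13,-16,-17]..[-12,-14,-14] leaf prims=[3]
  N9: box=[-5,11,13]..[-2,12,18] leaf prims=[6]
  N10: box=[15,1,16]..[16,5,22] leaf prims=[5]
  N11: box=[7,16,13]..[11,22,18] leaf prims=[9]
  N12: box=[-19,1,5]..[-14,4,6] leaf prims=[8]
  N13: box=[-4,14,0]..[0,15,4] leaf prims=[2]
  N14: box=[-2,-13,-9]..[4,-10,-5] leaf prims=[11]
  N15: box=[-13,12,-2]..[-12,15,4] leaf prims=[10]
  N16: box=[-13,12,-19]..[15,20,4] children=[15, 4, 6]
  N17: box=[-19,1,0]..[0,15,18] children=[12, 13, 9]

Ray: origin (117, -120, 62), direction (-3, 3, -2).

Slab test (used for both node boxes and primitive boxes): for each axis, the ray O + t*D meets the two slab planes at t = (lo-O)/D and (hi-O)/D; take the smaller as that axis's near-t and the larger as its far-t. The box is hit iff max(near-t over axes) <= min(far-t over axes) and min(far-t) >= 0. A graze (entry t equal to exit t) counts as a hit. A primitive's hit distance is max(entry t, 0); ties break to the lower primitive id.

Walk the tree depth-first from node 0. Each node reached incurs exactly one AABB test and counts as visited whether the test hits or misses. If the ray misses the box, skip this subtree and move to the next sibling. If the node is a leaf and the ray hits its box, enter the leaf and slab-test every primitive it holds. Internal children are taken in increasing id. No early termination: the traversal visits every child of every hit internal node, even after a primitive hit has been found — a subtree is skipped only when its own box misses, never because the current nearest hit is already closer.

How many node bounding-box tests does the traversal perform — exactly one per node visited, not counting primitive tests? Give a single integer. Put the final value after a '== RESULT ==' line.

Walk:
N0 x:[101/3,136/3] y:[104/3,142/3] z:[20,81/2] -> hit [104/3,81/2], descend [1, 5, 16, 17]
  N1 x:[103/3,130/3] y:[104/3,110/3] z:[65/2,79/2] -> hit [104/3,110/3], descend [3, 8, 14]
    N3 x:[103/3,106/3] y:[104/3,107/3] z:[65/2,35] -> hit [104/3,35] leaf, test {P0@t=104/3}
    N8 x:[43,130/3] y:[104/3,106/3] z:[38,79/2] -> miss, prune
    N14 x:[113/3,119/3] y:[107/3,110/3] z:[67/2,71/2] -> miss, prune
  N5 x:[101/3,38] y:[112/3,142/3] z:[20,55/2] -> miss, prune
  N16 x:[34,130/3] y:[44,140/3] z:[29,81/2] -> miss, prune
  N17 x:[39,136/3] y:[121/3,45] z:[22,31] -> miss, prune

order=[0, 1, 3, 8, 14, 5, 16, 17]  |boxes|=8  |leaves|=1  hit=P0

== RESULT ==
8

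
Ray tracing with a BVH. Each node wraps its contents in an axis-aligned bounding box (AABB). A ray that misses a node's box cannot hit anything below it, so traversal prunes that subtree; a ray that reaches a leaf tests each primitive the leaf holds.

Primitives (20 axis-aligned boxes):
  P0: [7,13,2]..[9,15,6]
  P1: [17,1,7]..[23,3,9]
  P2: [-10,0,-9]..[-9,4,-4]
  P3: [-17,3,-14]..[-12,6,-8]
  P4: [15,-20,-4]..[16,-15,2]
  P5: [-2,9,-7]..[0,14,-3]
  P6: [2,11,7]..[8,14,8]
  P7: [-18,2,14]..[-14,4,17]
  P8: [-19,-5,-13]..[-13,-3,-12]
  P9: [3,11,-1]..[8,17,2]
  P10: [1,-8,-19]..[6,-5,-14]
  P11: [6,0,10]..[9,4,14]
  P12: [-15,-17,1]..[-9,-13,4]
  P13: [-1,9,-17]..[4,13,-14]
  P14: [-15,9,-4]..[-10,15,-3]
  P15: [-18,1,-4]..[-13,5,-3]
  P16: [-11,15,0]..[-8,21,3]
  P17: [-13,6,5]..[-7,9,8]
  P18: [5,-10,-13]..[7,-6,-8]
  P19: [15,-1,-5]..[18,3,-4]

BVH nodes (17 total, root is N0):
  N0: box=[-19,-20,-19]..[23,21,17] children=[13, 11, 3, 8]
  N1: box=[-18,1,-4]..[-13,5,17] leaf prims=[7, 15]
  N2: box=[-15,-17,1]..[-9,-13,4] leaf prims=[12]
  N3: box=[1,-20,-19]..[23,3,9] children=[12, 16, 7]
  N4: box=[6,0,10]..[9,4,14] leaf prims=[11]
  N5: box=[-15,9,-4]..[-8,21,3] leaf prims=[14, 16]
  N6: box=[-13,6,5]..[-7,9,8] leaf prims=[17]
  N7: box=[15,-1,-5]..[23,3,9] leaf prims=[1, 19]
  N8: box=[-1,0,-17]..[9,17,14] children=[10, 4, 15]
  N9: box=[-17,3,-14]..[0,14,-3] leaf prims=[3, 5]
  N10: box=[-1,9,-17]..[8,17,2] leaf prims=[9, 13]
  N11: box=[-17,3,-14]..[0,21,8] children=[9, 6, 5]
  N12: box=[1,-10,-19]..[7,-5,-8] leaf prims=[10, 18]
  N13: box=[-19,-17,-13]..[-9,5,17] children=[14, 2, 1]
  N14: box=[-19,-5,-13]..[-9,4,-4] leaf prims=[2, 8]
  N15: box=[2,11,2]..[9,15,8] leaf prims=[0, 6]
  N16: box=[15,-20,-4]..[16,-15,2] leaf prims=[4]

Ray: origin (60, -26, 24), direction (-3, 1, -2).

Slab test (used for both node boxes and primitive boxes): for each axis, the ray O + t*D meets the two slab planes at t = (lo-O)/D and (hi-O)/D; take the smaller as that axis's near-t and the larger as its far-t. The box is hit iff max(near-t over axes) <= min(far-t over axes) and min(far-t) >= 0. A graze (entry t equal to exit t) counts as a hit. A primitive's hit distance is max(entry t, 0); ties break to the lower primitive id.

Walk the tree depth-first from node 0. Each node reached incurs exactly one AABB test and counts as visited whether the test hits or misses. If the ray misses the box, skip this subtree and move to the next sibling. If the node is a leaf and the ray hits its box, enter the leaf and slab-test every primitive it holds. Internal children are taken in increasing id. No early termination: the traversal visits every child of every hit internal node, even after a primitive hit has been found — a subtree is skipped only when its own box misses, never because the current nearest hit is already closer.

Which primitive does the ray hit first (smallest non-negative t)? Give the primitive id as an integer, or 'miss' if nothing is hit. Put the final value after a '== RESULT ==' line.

Traverse from the root:
N0 x:[37/3,79/3] y:[6,47] z:[7/2,43/2] -> hit [37/3,43/2], descend [3, 8, 11, 13]
  N3 x:[37/3,59/3] y:[6,29] z:[15/2,43/2] -> hit [37/3,59/3], descend [7, 12, 16]
    N7 x:[37/3,15] y:[25,29] z:[15/2,29/2] -> miss, prune
    N12 x:[53/3,59/3] y:[16,21] z:[16,43/2] -> hit [53/3,59/3] leaf, test {P10@t=19, P18@t=53/3}
    N16 x:[44/3,15] y:[6,11] z:[11,14] -> miss, prune
  N8 x:[17,61/3] y:[26,43] z:[5,41/2] -> miss, prune
  N11 x:[20,77/3] y:[29,47] z:[8,19] -> miss, prune
  N13 x:[23,79/3] y:[9,31] z:[7/2,37/2] -> miss, prune

8 AABB tests over nodes [0, 3, 7, 12, 16, 8, 11, 13]; 1 leaf entered; closest P18.

== RESULT ==
18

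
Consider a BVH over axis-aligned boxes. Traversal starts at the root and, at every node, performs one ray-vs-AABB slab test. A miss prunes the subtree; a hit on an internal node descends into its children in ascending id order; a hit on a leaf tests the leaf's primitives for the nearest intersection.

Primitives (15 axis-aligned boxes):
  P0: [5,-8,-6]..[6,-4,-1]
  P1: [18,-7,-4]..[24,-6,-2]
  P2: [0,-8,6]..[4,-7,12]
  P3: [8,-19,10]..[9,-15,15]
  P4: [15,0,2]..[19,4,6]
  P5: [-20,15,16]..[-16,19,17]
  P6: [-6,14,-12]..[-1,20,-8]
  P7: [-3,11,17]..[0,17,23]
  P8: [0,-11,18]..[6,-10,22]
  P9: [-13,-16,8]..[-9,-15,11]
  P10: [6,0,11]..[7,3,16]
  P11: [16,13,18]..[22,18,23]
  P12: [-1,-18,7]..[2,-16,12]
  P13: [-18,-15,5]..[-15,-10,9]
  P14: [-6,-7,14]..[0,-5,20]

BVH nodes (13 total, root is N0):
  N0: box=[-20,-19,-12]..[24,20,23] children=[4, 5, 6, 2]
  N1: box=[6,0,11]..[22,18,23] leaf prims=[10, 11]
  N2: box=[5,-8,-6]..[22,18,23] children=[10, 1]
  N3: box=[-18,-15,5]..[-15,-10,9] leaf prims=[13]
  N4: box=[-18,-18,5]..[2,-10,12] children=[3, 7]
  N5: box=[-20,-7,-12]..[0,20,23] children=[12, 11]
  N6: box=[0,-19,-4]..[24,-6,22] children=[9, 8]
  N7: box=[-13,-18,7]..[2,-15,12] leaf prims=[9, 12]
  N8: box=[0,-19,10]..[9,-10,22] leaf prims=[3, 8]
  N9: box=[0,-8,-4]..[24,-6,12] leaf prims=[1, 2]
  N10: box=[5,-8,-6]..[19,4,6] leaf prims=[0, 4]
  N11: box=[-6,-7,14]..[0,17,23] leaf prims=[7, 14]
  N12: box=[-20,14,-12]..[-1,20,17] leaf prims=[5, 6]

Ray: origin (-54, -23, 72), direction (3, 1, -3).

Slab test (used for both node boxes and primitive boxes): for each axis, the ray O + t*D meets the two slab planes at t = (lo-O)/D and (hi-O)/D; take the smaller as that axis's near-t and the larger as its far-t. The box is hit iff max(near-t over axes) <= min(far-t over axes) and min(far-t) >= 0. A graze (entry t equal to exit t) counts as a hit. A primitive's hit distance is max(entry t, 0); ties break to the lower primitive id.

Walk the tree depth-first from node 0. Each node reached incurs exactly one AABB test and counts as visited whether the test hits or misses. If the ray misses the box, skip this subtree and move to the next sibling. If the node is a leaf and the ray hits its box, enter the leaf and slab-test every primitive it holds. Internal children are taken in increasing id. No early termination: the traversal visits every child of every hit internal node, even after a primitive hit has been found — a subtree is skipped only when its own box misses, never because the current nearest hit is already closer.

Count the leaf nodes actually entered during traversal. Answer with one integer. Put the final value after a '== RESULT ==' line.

Trace the traversal:
N0 x:[34/3,26] y:[4,43] z:[49/3,28] -> hit [49/3,26], descend [2, 4, 5, 6]
  N2 x:[59/3,76/3] y:[15,41] z:[49/3,26] -> hit [59/3,76/3], descend [1, 10]
    N1 x:[20,76/3] y:[23,41] z:[49/3,61/3] -> miss, prune
    N10 x:[59/3,73/3] y:[15,27] z:[22,26] -> hit [22,73/3] leaf, test {P0(miss), P4@t=23}
  N4 x:[12,56/3] y:[5,13] z:[20,67/3] -> miss, prune
  N5 x:[34/3,18] y:[16,43] z:[49/3,28] -> hit [49/3,18], descend [11, 12]
    N11 x:[16,18] y:[16,40] z:[49/3,58/3] -> hit [49/3,18] leaf, test {P7(miss), P14@t=52/3}
    N12 x:[34/3,53/3] y:[37,43] z:[55/3,28] -> miss, prune
  N6 x:[18,26] y:[4,17] z:[50/3,76/3] -> miss, prune

Visited [0, 2, 1, 10, 4, 5, 11, 12, 6]. Tests: 9 box, 2 leaf. Nearest: P14.

== RESULT ==
2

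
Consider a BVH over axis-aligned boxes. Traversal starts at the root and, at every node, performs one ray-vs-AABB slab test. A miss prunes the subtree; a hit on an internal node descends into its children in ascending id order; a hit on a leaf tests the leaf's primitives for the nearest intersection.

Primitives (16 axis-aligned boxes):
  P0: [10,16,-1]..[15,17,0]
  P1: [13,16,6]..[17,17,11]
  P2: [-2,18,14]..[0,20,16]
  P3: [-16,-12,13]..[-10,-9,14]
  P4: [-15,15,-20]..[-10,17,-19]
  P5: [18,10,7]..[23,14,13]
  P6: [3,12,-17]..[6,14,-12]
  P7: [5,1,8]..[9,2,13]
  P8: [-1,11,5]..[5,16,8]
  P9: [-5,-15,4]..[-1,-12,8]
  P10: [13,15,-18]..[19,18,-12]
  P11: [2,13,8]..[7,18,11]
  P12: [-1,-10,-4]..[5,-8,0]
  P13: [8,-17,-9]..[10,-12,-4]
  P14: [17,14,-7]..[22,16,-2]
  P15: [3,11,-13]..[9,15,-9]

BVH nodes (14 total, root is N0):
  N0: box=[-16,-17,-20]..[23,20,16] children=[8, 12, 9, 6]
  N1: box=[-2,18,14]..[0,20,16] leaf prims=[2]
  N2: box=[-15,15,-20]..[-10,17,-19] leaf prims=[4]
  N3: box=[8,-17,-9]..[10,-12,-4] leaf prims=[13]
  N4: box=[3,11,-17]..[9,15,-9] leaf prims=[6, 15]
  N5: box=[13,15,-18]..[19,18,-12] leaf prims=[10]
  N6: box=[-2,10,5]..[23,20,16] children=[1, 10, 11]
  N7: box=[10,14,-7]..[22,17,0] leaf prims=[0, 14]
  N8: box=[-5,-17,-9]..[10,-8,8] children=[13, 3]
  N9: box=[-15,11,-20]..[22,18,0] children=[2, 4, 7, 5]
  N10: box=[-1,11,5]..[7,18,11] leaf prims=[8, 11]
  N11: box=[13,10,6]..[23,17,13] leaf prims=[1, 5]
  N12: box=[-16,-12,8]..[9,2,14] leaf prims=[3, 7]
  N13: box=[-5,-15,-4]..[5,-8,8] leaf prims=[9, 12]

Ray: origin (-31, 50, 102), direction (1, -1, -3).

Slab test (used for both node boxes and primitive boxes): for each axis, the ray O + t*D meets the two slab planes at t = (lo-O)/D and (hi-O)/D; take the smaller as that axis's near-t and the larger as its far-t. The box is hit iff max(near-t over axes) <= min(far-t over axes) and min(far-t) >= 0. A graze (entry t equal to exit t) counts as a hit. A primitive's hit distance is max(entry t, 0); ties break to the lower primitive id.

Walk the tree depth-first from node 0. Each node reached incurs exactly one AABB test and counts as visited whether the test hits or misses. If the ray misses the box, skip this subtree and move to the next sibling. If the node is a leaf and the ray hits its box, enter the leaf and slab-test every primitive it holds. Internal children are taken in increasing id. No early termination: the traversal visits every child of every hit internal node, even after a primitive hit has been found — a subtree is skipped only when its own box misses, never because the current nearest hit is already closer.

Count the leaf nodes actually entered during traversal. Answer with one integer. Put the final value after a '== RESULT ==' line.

Traverse from the root:
N0 x:[15,54] y:[30,67] z:[86/3,122/3] -> hit [30,122/3], descend [6, 8, 9, 12]
  N6 x:[29,54] y:[30,40] z:[86/3,97/3] -> hit [30,97/3], descend [1, 10, 11]
    N1 x:[29,31] y:[30,32] z:[86/3,88/3] -> miss, prune
    N10 x:[30,38] y:[32,39] z:[91/3,97/3] -> hit [32,97/3] leaf, test {P8(miss), P11(miss)}
    N11 x:[44,54] y:[33,40] z:[89/3,32] -> miss, prune
  N8 x:[26,41] y:[58,67] z:[94/3,37] -> miss, prune
  N9 x:[16,53] y:[32,39] z:[34,122/3] -> hit [34,39], descend [2, 4, 5, 7]
    N2 x:[16,21] y:[33,35] z:[121/3,122/3] -> miss, prune
    N4 x:[34,40] y:[35,39] z:[37,119/3] -> hit [37,39] leaf, test {P6(miss), P15@t=37}
    N5 x:[44,50] y:[32,35] z:[38,40] -> miss, prune
    N7 x:[41,53] y:[33,36] z:[34,109/3] -> miss, prune
  N12 x:[15,40] y:[48,62] z:[88/3,94/3] -> miss, prune

order=[0, 6, 1, 10, 11, 8, 9, 2, 4, 5, 7, 12]  |boxes|=12  |leaves|=2  hit=P15

== RESULT ==
2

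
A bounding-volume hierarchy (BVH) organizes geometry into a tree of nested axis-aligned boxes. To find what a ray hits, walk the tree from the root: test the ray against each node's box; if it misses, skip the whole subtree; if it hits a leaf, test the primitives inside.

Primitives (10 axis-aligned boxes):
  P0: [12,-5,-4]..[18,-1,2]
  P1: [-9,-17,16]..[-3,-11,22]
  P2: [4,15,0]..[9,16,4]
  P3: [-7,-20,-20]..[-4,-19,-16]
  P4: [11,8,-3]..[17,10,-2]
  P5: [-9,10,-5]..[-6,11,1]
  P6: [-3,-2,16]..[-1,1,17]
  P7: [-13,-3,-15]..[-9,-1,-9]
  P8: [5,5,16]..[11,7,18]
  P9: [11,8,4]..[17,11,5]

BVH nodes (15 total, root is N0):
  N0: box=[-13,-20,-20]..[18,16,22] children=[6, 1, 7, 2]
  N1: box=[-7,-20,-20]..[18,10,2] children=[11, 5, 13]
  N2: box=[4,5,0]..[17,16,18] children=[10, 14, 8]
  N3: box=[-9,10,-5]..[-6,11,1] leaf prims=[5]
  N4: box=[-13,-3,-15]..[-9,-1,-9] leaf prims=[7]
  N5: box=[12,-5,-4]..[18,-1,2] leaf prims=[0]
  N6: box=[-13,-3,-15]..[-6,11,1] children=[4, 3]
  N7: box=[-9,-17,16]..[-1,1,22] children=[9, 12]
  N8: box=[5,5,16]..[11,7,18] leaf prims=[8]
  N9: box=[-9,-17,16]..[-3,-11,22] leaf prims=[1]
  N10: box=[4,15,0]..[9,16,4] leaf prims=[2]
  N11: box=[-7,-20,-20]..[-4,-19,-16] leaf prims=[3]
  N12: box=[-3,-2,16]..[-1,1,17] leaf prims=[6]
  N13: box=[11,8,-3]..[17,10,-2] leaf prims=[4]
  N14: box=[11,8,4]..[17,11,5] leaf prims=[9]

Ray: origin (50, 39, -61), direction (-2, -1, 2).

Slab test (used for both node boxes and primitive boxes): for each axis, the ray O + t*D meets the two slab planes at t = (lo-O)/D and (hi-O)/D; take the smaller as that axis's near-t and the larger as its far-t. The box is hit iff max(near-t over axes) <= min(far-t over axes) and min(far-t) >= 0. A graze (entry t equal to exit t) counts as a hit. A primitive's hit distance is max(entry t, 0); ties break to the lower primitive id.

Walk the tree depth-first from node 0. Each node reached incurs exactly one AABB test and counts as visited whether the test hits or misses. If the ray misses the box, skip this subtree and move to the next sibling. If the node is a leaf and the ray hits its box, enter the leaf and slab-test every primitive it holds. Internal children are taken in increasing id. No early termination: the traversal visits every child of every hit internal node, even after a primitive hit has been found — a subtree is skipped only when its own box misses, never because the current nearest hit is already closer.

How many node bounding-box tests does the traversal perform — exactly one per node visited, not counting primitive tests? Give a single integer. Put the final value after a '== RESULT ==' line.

Traverse from the root:
N0 x:[16,63/2] y:[23,59] z:[41/2,83/2] -> hit [23,63/2], descend [1, 2, 6, 7]
  N1 x:[16,57/2] y:[29,59] z:[41/2,63/2] -> miss, prune
  N2 x:[33/2,23] y:[23,34] z:[61/2,79/2] -> miss, prune
  N6 x:[28,63/2] y:[28,42] z:[23,31] -> hit [28,31], descend [3, 4]
    N3 x:[28,59/2] y:[28,29] z:[28,31] -> hit [28,29] leaf, test {P5@t=28}
    N4 x:[59/2,63/2] y:[40,42] z:[23,26] -> miss, prune
  N7 x:[51/2,59/2] y:[38,56] z:[77/2,83/2] -> miss, prune

order=[0, 1, 2, 6, 3, 4, 7]  |boxes|=7  |leaves|=1  hit=P5

== RESULT ==
7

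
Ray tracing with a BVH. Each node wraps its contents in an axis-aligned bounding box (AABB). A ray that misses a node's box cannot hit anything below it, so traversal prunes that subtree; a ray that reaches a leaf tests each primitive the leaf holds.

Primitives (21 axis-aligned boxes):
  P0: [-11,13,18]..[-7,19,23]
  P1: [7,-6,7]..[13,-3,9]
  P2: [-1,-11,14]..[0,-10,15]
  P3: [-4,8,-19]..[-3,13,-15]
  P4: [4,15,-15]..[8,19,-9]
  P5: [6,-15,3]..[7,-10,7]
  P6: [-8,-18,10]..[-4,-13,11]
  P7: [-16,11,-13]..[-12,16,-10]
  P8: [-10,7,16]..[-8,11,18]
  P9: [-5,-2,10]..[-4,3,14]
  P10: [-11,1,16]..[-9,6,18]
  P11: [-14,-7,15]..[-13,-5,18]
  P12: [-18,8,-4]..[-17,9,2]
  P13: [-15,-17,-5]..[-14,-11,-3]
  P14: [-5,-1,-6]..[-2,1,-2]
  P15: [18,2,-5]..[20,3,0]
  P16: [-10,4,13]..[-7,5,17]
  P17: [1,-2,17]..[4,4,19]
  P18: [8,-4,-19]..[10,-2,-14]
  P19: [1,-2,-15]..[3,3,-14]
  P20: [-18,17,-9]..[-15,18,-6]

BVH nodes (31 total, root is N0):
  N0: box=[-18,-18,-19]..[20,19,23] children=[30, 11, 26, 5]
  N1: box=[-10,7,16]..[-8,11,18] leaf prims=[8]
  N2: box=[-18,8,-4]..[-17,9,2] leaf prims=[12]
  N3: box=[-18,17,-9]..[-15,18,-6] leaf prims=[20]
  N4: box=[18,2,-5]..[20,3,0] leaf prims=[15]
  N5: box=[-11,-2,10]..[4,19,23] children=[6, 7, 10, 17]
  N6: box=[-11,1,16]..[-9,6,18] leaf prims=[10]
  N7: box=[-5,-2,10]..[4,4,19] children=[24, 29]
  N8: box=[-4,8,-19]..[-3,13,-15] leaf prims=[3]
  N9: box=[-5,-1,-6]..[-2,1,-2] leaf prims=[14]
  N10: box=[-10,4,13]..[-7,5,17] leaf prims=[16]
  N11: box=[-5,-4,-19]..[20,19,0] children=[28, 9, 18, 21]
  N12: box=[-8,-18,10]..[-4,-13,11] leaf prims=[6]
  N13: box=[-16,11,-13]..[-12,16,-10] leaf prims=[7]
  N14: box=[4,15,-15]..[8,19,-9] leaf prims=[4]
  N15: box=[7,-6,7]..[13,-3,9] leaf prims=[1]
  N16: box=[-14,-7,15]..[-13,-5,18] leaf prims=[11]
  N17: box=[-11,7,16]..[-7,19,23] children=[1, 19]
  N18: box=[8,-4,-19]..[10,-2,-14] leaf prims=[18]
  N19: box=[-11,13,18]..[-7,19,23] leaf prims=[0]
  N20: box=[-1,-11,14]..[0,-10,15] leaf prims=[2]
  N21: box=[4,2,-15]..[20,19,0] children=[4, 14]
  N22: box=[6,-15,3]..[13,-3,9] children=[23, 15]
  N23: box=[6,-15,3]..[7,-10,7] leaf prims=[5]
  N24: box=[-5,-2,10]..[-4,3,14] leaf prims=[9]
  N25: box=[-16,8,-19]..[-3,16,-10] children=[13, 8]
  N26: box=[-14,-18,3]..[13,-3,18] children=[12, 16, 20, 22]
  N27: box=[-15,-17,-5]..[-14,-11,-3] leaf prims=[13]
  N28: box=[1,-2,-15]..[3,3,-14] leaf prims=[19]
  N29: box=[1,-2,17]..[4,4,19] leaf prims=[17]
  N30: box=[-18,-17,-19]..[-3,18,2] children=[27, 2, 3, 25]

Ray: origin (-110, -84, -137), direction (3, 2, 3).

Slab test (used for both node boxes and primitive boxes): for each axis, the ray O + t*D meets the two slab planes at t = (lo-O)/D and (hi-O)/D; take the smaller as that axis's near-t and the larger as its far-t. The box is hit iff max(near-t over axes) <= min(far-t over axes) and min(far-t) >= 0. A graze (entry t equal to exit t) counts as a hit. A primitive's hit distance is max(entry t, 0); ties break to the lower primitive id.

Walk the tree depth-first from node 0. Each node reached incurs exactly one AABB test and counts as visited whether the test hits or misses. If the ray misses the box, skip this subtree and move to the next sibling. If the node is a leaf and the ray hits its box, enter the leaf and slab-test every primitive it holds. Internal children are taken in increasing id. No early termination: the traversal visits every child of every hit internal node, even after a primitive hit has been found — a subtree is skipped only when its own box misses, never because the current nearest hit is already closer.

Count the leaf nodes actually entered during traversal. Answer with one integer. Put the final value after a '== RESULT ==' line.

Traverse from the root:
N0 x:[92/3,130/3] y:[33,103/2] z:[118/3,160/3] -> hit [118/3,130/3], descend [5, 11, 26, 30]
  N5 x:[33,38] y:[41,103/2] z:[49,160/3] -> miss, prune
  N11 x:[35,130/3] y:[40,103/2] z:[118/3,137/3] -> hit [40,130/3], descend [9, 18, 21, 28]
    N9 x:[35,36] y:[83/2,85/2] z:[131/3,45] -> miss, prune
    N18 x:[118/3,40] y:[40,41] z:[118/3,41] -> hit [40,40] leaf, test {P18@t=40}
    N21 x:[38,130/3] y:[43,103/2] z:[122/3,137/3] -> hit [43,130/3], descend [4, 14]
      N4 x:[128/3,130/3] y:[43,87/2] z:[44,137/3] -> miss, prune
      N14 x:[38,118/3] y:[99/2,103/2] z:[122/3,128/3] -> miss, prune
    N28 x:[37,113/3] y:[41,87/2] z:[122/3,41] -> miss, prune
  N26 x:[32,41] y:[33,81/2] z:[140/3,155/3] -> miss, prune
  N30 x:[92/3,107/3] y:[67/2,51] z:[118/3,139/3] -> miss, prune

Visited [0, 5, 11, 9, 18, 21, 4, 14, 28, 26, 30]. Tests: 11 box, 1 leaf. Nearest: P18.

== RESULT ==
1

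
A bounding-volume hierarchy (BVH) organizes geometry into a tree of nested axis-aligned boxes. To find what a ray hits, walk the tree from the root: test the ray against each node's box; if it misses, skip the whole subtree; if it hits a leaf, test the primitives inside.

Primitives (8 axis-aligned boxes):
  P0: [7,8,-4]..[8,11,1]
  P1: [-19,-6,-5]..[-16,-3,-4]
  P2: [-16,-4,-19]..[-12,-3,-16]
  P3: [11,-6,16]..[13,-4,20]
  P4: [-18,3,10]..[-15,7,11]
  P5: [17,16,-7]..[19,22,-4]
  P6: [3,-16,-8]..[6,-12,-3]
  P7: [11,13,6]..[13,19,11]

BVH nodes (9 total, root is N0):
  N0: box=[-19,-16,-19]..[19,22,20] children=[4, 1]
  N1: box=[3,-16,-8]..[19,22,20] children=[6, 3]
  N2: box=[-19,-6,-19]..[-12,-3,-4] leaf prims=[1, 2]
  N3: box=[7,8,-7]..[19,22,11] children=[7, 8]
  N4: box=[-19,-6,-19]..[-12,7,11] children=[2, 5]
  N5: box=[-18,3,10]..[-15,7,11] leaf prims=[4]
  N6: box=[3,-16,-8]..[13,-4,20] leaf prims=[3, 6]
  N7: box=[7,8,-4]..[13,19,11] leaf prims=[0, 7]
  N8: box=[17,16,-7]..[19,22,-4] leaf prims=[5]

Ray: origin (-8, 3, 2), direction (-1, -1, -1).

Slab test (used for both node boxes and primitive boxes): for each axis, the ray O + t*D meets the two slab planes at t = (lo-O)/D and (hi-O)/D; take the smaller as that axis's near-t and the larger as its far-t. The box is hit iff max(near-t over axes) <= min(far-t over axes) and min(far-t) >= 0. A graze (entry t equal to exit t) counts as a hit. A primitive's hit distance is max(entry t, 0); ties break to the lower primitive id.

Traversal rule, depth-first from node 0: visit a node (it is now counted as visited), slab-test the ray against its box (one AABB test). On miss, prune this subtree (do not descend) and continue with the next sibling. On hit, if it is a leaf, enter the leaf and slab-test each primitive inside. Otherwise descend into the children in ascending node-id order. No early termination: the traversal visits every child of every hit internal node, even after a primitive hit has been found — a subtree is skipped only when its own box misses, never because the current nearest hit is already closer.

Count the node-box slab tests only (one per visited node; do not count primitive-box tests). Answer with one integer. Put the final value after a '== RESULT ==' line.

Walk:
N0 x:[-27,11] y:[-19,19] z:[-18,21] -> hit [-18,11], descend [1, 4]
  N1 x:[-27,-11] y:[-19,19] z:[-18,10] -> miss, prune
  N4 x:[4,11] y:[-4,9] z:[-9,21] -> hit [4,9], descend [2, 5]
    N2 x:[4,11] y:[6,9] z:[6,21] -> hit [6,9] leaf, test {P1(miss), P2(miss)}
    N5 x:[7,10] y:[-4,0] z:[-9,-8] -> miss, prune

order=[0, 1, 4, 2, 5]  |boxes|=5  |leaves|=1  hit=miss

== RESULT ==
5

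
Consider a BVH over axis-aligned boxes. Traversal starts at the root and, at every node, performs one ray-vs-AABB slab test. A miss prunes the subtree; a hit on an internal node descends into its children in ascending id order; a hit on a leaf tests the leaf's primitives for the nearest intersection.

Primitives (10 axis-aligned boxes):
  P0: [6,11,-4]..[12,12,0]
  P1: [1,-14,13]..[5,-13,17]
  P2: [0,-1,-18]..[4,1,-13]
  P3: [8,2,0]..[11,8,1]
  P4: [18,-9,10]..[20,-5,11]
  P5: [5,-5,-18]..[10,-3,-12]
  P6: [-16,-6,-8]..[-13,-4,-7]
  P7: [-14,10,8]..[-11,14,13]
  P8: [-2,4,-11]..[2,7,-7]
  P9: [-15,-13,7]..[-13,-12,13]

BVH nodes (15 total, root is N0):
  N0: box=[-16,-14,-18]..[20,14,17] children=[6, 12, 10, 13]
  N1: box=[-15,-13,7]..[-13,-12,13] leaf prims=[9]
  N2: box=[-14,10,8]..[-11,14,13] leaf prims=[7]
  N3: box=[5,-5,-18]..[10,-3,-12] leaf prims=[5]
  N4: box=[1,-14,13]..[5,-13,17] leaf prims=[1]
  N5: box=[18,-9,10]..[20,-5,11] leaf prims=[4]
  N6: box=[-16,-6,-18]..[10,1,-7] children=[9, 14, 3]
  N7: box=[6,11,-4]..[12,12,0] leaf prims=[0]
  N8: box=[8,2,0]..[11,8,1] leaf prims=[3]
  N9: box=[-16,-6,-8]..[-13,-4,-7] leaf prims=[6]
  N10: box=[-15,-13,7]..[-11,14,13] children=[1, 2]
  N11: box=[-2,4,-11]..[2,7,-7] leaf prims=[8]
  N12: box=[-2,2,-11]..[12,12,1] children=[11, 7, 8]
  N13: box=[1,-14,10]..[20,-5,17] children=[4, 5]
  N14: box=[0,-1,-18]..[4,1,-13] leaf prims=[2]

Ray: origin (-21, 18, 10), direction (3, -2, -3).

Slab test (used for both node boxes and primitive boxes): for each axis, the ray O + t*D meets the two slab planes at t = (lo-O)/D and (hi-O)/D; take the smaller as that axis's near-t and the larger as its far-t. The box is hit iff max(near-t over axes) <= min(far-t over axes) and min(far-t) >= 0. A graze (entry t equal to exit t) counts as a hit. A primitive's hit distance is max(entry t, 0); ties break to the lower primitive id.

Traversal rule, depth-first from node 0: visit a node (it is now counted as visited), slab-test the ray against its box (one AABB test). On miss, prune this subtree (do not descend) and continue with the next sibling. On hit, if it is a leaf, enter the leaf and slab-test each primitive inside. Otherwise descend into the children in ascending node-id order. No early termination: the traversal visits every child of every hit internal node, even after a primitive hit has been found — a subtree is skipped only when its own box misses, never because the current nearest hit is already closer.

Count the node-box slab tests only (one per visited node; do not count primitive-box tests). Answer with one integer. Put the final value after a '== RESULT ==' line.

Walk:
N0 x:[5/3,41/3] y:[2,16] z:[-7/3,28/3] -> hit [2,28/3], descend [6, 10, 12, 13]
  N6 x:[5/3,31/3] y:[17/2,12] z:[17/3,28/3] -> hit [17/2,28/3], descend [3, 9, 14]
    N3 x:[26/3,31/3] y:[21/2,23/2] z:[22/3,28/3] -> miss, prune
    N9 x:[5/3,8/3] y:[11,12] z:[17/3,6] -> miss, prune
    N14 x:[7,25/3] y:[17/2,19/2] z:[23/3,28/3] -> miss, prune
  N10 x:[2,10/3] y:[2,31/2] z:[-1,1] -> miss, prune
  N12 x:[19/3,11] y:[3,8] z:[3,7] -> hit [19/3,7], descend [7, 8, 11]
    N7 x:[9,11] y:[3,7/2] z:[10/3,14/3] -> miss, prune
    N8 x:[29/3,32/3] y:[5,8] z:[3,10/3] -> miss, prune
    N11 x:[19/3,23/3] y:[11/2,7] z:[17/3,7] -> hit [19/3,7] leaf, test {P8@t=19/3}
  N13 x:[22/3,41/3] y:[23/2,16] z:[-7/3,0] -> miss, prune

order=[0, 6, 3, 9, 14, 10, 12, 7, 8, 11, 13]  |boxes|=11  |leaves|=1  hit=P8

== RESULT ==
11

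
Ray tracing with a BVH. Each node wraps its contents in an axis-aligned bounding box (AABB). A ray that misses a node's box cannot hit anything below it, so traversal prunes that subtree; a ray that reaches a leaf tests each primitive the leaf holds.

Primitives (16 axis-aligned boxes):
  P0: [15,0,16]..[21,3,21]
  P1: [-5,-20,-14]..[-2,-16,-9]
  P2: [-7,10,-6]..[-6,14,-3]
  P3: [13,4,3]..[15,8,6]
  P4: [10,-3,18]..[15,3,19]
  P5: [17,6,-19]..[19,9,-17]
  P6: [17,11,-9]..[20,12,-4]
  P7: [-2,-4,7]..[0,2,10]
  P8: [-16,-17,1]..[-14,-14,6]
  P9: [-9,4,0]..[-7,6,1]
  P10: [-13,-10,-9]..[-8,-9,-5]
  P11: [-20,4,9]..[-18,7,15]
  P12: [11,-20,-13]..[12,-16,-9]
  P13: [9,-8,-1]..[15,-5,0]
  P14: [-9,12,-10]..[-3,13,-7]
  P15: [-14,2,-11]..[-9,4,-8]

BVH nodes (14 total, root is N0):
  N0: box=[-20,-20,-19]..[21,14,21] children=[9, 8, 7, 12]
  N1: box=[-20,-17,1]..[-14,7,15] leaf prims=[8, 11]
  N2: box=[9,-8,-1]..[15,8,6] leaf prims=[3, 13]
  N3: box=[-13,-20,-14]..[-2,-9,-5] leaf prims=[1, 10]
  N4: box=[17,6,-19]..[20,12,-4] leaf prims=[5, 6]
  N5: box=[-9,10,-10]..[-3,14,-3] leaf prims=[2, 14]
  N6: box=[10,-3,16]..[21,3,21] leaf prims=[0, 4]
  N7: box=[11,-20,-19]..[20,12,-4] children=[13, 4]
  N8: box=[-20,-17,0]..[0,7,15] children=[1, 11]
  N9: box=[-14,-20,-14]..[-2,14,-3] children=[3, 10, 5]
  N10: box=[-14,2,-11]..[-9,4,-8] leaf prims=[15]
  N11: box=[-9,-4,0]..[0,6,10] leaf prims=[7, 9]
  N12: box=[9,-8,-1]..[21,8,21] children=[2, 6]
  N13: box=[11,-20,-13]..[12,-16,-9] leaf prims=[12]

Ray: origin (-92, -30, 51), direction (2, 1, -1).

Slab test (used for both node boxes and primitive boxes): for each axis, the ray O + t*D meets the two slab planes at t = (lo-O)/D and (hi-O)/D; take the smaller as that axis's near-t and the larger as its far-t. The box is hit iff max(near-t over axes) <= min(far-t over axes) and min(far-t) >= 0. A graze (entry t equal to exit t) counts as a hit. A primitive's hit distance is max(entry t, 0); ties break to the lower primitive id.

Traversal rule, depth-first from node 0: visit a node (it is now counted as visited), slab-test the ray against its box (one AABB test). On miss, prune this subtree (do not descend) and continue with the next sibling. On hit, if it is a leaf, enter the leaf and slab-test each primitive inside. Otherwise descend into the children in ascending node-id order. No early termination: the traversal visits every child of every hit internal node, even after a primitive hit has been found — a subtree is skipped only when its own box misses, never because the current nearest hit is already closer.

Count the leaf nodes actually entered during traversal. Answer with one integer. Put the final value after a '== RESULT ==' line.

Trace the traversal:
N0 x:[36,113/2] y:[10,44] z:[30,70] -> hit [36,44], descend [7, 8, 9, 12]
  N7 x:[103/2,56] y:[10,42] z:[55,70] -> miss, prune
  N8 x:[36,46] y:[13,37] z:[36,51] -> hit [36,37], descend [1, 11]
    N1 x:[36,39] y:[13,37] z:[36,50] -> hit [36,37] leaf, test {P8(miss), P11@t=36}
    N11 x:[83/2,46] y:[26,36] z:[41,51] -> miss, prune
  N9 x:[39,45] y:[10,44] z:[54,65] -> miss, prune
  N12 x:[101/2,113/2] y:[22,38] z:[30,52] -> miss, prune

Visited [0, 7, 8, 1, 11, 9, 12]. Tests: 7 box, 1 leaf. Nearest: P11.

== RESULT ==
1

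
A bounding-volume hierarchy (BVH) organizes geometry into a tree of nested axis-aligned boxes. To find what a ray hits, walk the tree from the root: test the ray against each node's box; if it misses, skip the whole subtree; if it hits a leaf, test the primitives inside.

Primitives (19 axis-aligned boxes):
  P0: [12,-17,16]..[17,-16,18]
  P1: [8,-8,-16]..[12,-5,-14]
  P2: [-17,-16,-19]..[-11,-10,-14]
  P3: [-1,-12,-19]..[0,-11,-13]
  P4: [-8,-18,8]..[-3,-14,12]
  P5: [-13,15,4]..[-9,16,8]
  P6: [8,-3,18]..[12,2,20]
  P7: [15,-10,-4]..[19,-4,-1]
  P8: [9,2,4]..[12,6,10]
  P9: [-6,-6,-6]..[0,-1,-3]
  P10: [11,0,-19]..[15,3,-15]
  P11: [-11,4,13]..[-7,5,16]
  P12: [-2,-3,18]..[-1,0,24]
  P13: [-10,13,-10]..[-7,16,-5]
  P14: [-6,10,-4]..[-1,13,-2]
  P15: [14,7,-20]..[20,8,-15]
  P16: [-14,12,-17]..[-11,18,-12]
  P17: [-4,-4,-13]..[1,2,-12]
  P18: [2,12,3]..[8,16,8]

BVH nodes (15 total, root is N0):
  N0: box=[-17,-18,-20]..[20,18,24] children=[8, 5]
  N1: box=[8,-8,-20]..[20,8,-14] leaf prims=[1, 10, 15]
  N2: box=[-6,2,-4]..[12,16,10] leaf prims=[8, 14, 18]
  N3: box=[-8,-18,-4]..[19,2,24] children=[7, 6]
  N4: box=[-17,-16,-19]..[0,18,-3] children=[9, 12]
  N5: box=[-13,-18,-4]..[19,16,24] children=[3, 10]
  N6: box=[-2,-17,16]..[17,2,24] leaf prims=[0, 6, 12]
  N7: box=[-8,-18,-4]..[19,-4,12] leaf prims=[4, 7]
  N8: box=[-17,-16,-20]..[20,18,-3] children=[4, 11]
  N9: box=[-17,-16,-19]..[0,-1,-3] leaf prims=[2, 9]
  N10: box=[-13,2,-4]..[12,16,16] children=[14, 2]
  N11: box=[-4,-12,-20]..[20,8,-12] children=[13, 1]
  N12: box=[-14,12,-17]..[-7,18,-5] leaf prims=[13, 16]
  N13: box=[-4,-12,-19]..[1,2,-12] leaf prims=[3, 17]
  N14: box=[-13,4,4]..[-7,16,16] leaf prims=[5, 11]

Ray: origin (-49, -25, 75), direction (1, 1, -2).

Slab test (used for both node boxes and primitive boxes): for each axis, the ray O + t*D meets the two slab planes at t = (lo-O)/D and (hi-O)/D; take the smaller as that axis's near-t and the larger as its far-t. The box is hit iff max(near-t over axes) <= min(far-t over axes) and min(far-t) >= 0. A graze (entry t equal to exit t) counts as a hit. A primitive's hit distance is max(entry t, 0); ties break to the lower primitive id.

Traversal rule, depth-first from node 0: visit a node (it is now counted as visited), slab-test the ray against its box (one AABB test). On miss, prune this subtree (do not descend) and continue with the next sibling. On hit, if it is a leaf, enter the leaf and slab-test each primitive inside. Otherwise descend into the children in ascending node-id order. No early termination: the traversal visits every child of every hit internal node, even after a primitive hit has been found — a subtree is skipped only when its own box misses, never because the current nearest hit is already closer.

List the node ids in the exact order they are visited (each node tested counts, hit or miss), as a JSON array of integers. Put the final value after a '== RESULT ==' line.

Walk:
N0 x:[32,69] y:[7,43] z:[51/2,95/2] -> hit [32,43], descend [5, 8]
  N5 x:[36,68] y:[7,41] z:[51/2,79/2] -> hit [36,79/2], descend [3, 10]
    N3 x:[41,68] y:[7,27] z:[51/2,79/2] -> miss, prune
    N10 x:[36,61] y:[27,41] z:[59/2,79/2] -> hit [36,79/2], descend [2, 14]
      N2 x:[43,61] y:[27,41] z:[65/2,79/2] -> miss, prune
      N14 x:[36,42] y:[29,41] z:[59/2,71/2] -> miss, prune
  N8 x:[32,69] y:[9,43] z:[39,95/2] -> hit [39,43], descend [4, 11]
    N4 x:[32,49] y:[9,43] z:[39,47] -> hit [39,43], descend [9, 12]
      N9 x:[32,49] y:[9,24] z:[39,47] -> miss, prune
      N12 x:[35,42] y:[37,43] z:[40,46] -> hit [40,42] leaf, test {P13@t=40, P16(miss)}
    N11 x:[45,69] y:[13,33] z:[87/2,95/2] -> miss, prune

Summary -> nodes [0, 5, 3, 10, 2, 14, 8, 4, 9, 12, 11]; box-tests=11; leaf-entries=1; first=P13

== RESULT ==
[0, 5, 3, 10, 2, 14, 8, 4, 9, 12, 11]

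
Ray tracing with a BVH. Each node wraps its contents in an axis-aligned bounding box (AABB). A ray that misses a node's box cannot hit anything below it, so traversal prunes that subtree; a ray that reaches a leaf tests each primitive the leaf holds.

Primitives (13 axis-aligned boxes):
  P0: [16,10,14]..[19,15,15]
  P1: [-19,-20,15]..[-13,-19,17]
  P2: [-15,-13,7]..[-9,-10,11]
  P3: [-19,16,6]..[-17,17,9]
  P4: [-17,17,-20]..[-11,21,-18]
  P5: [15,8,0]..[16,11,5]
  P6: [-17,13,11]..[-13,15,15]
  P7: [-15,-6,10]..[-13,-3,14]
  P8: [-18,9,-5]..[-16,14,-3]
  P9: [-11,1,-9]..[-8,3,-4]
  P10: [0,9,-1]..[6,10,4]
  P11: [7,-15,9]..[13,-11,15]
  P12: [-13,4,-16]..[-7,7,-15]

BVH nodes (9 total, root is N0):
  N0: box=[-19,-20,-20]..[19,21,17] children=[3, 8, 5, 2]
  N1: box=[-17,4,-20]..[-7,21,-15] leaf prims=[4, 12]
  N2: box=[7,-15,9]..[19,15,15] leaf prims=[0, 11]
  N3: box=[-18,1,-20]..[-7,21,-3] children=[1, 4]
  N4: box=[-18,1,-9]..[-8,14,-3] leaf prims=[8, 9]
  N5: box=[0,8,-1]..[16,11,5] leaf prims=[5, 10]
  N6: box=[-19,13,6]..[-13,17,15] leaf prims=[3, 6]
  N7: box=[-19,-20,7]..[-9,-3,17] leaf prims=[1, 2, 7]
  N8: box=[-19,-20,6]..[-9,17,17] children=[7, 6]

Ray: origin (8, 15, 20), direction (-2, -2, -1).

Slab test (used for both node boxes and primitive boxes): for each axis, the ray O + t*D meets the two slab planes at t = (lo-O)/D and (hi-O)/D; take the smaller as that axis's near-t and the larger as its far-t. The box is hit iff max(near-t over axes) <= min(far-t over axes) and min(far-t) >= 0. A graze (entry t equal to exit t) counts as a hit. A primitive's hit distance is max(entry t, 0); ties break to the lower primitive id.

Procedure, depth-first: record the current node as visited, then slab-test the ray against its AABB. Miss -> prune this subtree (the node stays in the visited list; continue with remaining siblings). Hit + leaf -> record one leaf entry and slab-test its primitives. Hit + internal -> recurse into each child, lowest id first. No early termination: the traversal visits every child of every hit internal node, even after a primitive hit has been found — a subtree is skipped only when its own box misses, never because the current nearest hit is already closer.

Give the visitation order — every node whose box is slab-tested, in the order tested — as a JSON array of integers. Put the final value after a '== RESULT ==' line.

Walk:
N0 x:[-11/2,27/2] y:[-3,35/2] z:[3,40] -> hit [3,27/2], descend [2, 3, 5, 8]
  N2 x:[-11/2,1/2] y:[0,15] z:[5,11] -> miss, prune
  N3 x:[15/2,13] y:[-3,7] z:[23,40] -> miss, prune
  N5 x:[-4,4] y:[2,7/2] z:[15,21] -> miss, prune
  N8 x:[17/2,27/2] y:[-1,35/2] z:[3,14] -> hit [17/2,27/2], descend [6, 7]
    N6 x:[21/2,27/2] y:[-1,1] z:[5,14] -> miss, prune
    N7 x:[17/2,27/2] y:[9,35/2] z:[3,13] -> hit [9,13] leaf, test {P1(miss), P2(miss), P7(miss)}

order=[0, 2, 3, 5, 8, 6, 7]  |boxes|=7  |leaves|=1  hit=miss

== RESULT ==
[0, 2, 3, 5, 8, 6, 7]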